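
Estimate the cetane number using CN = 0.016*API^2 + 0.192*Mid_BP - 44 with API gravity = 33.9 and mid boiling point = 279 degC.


CN = 0.016 * 33.9^2 + 0.192 * 279 - 44
CN = 18.38736 + 53.568 - 44 = 27.95536

27.95536


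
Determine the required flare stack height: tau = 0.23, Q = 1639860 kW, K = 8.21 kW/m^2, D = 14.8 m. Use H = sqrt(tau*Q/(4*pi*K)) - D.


tau*Q/(4*pi*K) = 0.23 * 1639860 / (4 * pi * 8.21) = 3655.79
sqrt(3655.79) = 60.4631
H = 60.4631 - 14.8 = 45.66

45.66 m


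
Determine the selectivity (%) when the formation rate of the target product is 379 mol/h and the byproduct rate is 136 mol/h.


Selectivity = desired / (desired + undesired) * 100
Total products = 379 + 136 = 515 mol/h
S = 379 / 515 * 100
= 0.7359 * 100
= 73.59 %

73.59 %


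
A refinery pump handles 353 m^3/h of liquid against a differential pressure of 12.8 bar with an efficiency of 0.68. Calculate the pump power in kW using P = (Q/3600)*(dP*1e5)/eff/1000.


Q = 353 / 3600 = 0.0980556 m^3/s
P = 0.0980556 * (12.8 * 1e5) / 0.68 / 1000 = 184.6

184.6 kW


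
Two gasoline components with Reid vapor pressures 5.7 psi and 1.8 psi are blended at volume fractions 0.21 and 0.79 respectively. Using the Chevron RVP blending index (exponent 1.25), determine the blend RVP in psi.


Chevron index: RVP_blend = (sum xi*RVPi^1.25)^(1/1.25)
RVP^1.25 terms: 0.21 * 5.7^1.25 + 0.79 * 1.8^1.25 = 3.49663
RVP_blend = 3.49663^(1/1.25) = 2.722

2.722 psi


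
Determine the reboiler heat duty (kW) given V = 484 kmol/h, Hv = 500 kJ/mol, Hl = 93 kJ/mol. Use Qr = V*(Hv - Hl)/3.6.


Qr = 484 * (500 - 93) / 3.6 = 484 * 407 / 3.6 = 54720

54720 kW


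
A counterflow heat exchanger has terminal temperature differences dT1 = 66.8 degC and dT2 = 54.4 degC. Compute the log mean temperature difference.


LMTD = (dT1 - dT2) / ln(dT1/dT2)
= (66.8 - 54.4) / ln(66.8 / 54.4) = 12.4 / 0.205339 = 60.39

60.39 degC


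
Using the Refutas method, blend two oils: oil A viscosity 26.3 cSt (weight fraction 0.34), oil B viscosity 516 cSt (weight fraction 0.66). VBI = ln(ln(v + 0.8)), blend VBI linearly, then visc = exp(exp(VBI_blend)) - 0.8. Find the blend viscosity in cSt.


Refutas method: VBN_i = 14.534*ln(ln(visc_i + 0.8)) + 10.975, blended linearly by mass fraction; since VBN is linear in VBI_i = ln(ln(visc_i + 0.8)) and the fractions sum to 1, blend VBI directly: visc = exp(exp(VBI_blend)) - 0.8
VBI_1 = ln(ln(26.3 + 0.8)) = 1.19378
VBI_2 = ln(ln(516 + 0.8)) = 1.83221
VBI_blend = 0.34 * 1.19378 + 0.66 * 1.83221 = 1.61514
visc_blend = exp(exp(1.61514)) - 0.8 = 151.9

151.9 cSt


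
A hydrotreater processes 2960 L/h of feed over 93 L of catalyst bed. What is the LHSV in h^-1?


LHSV = volumetric feed rate / catalyst volume
= 2960 L/h / 93 L
= 31.83 h^-1

31.83 h^-1


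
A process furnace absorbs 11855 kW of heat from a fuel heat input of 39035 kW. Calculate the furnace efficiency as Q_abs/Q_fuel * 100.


Furnace efficiency = Q_absorbed / Q_fuel * 100
= 11855 / 39035 * 100 = 30.37

30.37 %


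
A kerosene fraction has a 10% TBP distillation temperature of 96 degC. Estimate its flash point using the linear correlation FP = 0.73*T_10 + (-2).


FP = 0.73 * 96 + (-2) = 68.08

68.08 degC


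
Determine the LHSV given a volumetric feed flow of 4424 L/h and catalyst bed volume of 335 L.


LHSV = volumetric feed rate / catalyst volume
= 4424 L/h / 335 L
= 13.21 h^-1

13.21 h^-1


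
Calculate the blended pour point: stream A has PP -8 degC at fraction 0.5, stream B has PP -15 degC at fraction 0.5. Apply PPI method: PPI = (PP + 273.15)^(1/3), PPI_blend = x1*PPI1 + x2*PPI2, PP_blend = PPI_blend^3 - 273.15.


PPI_1 = (-8 + 273.15)^(1/3) = 6.42437
PPI_2 = (-15 + 273.15)^(1/3) = 6.36733
PPI_blend = 0.5 * 6.42437 + 0.5 * 6.36733 = 6.39585
PP_blend = 6.39585^3 - 273.15 = 261.6344 - 273.15 = -11.52

-11.52 degC


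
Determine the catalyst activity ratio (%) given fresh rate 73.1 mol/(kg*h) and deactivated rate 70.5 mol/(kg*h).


Activity (%) = (rate_used / rate_fresh) * 100
rate_used = 70.5, rate_fresh = 73.1
= (70.5 / 73.1) * 100
= 0.9644 * 100 = 96.44

96.44 %


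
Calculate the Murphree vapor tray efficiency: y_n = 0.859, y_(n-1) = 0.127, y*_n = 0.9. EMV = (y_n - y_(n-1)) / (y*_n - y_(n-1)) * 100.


Murphree vapor efficiency: EMV = (y_n - y_(n-1)) / (y*_n - y_(n-1)) * 100
EMV = (0.859 - 0.127) / (0.9 - 0.127) * 100 = 0.732 / 0.773 * 100 = 94.70

94.70 %


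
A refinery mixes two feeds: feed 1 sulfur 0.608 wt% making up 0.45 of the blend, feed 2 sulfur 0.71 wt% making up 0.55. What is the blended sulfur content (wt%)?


Linear sulfur blending: S_blend = x1*S1 + x2*S2
Contribution 1: 0.45 * 0.608 = 0.2736 wt%
Contribution 2: 0.55 * 0.71 = 0.3905 wt%
S_blend = 0.2736 + 0.3905 = 0.6641

0.6641 wt%


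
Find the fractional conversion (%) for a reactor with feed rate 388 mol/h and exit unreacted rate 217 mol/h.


X = (F_in - F_out) / F_in * 100
Moles reacted = 388 - 217 = 171
X = 171 / 388 * 100
= 0.4407 * 100
= 44.07 %

44.07 %


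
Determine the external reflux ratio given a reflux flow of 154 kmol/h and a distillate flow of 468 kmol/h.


Reflux ratio definition: R = L / D (liquid returned / distillate withdrawn)
L = 154 kmol/h, D = 468 kmol/h
R = 154 / 468 = 0.3291

0.3291


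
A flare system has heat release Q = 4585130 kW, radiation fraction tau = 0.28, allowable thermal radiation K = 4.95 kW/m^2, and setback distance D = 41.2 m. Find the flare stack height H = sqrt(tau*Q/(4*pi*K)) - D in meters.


tau*Q/(4*pi*K) = 0.28 * 4585130 / (4 * pi * 4.95) = 20639.3
sqrt(20639.3) = 143.664
H = 143.664 - 41.2 = 102.5

102.5 m


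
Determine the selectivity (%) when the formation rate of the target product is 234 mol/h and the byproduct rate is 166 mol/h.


Selectivity = desired / (desired + undesired) * 100
Total products = 234 + 166 = 400 mol/h
S = 234 / 400 * 100
= 0.5850 * 100
= 58.50 %

58.50 %


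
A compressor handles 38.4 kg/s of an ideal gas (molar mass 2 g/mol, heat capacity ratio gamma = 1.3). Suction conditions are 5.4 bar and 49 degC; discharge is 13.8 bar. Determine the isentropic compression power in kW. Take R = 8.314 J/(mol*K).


Isentropic work: W = m*(gamma/(gamma-1))*(R*T1/MW)*((P2/P1)^((gamma-1)/gamma) - 1)
T1 = 49 + 273.15 = 322.15 K
Pressure ratio = 13.8 / 5.4 = 2.55556
Exponent = (1.3 - 1)/1.3 = 0.230769
(P2/P1)^exp - 1 = 2.55556^0.230769 - 1 = 0.241753
W = 38.4 * 1.3 / 0.3 * 8.314 * 322.15 / 2 * 0.241753 = 53870

53870 kW


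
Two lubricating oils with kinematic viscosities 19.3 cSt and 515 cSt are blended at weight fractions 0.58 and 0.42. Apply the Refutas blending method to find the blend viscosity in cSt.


Refutas method: VBN_i = 14.534*ln(ln(visc_i + 0.8)) + 10.975, blended linearly by mass fraction; since VBN is linear in VBI_i = ln(ln(visc_i + 0.8)) and the fractions sum to 1, blend VBI directly: visc = exp(exp(VBI_blend)) - 0.8
VBI_1 = ln(ln(19.3 + 0.8)) = 1.09885
VBI_2 = ln(ln(515 + 0.8)) = 1.8319
VBI_blend = 0.58 * 1.09885 + 0.42 * 1.8319 = 1.40673
visc_blend = exp(exp(1.40673)) - 0.8 = 58.50

58.50 cSt


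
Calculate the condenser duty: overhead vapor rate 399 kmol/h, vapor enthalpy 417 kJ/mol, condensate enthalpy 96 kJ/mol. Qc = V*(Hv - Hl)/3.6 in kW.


Qc = 399 * (417 - 96) / 3.6 = 399 * 321 / 3.6 = 35580

35580 kW


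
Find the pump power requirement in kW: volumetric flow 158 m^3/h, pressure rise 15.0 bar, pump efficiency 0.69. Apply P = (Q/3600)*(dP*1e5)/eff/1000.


Q = 158 / 3600 = 0.0438889 m^3/s
P = 0.0438889 * (15.0 * 1e5) / 0.69 / 1000 = 95.41

95.41 kW


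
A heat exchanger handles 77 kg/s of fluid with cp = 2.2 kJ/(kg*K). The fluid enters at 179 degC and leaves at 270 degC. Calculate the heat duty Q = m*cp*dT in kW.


Q = m_dot * cp * delta_T
delta_T = 270 - 179 = 91 K
Q = 77 * 2.2 * 91
= 169.4 * 91
= 15415.4 kW

15415.4 kW


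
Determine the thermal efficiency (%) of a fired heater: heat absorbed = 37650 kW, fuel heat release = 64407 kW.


Furnace efficiency = Q_absorbed / Q_fuel * 100
= 37650 / 64407 * 100 = 58.46

58.46 %


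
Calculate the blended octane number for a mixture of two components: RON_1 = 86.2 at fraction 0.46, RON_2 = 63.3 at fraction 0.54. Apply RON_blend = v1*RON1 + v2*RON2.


Linear blending: RON_blend = sum(vi * RONi)
Contribution 1: 0.46 * 86.2 = 39.652
Contribution 2: 0.54 * 63.3 = 34.182
RON_blend = 39.652 + 34.182 = 73.834

73.834


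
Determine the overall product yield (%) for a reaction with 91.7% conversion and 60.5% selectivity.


Overall yield = conversion (%) * selectivity (%) / 100
Conversion = 91.7%, Selectivity = 60.5%
Y = 91.7 * 60.5 / 100
= 55.4785 %

55.4785 %


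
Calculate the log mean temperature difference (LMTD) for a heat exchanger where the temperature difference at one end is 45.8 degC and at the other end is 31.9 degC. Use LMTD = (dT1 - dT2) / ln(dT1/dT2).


LMTD = (dT1 - dT2) / ln(dT1/dT2)
= (45.8 - 31.9) / ln(45.8 / 31.9) = 13.9 / 0.361678 = 38.43

38.43 degC


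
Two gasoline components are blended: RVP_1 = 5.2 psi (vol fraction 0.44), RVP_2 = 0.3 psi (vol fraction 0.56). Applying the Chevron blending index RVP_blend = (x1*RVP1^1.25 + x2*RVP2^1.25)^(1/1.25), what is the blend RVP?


Chevron index: RVP_blend = (sum xi*RVPi^1.25)^(1/1.25)
RVP^1.25 terms: 0.44 * 5.2^1.25 + 0.56 * 0.3^1.25 = 3.5794
RVP_blend = 3.5794^(1/1.25) = 2.774

2.774 psi


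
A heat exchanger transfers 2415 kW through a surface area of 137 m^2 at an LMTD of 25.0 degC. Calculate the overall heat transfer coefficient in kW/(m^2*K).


From Q = U*A*LMTD, U = Q / (A * LMTD)
U = 2415 / (137 * 25.0) = 2415 / 3425 = 0.7051

0.7051 kW/(m^2*K)


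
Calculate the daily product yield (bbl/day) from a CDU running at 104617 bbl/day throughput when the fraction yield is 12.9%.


Crude throughput = 104617 bbl/day
Fraction yield = 12.9%
yield = throughput * fraction / 100
yield = 104617 * 12.9 / 100 = 13495.593

13495.593 bbl/day


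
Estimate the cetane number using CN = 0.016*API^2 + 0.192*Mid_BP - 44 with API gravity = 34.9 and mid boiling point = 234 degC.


CN = 0.016 * 34.9^2 + 0.192 * 234 - 44
CN = 19.48816 + 44.928 - 44 = 20.41616

20.41616


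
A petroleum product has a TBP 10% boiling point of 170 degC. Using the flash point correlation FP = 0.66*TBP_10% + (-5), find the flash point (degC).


FP = 0.66 * 170 + (-5) = 107.2

107.2 degC


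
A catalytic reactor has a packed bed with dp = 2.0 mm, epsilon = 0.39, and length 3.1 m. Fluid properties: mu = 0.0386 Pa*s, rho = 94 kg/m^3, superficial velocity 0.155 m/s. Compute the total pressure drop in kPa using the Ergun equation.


dp = 2.0 mm = 0.002 m
Viscous term = 150*0.0386*0.155*(1-0.39)^2 / (0.002^2*0.39^3) = 1407400
Inertial term = 1.75*94*0.155^2*(1-0.39) / (0.002*0.39^3) = 20320.5
dP/L = 1407400 + 20320.5 = 1427720 Pa/m
dP = 1427720 * 3.1 / 1000 = 4426 kPa

4426 kPa


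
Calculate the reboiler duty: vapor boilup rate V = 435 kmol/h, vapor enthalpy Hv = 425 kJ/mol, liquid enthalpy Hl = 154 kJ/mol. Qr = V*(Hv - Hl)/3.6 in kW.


Qr = 435 * (425 - 154) / 3.6 = 435 * 271 / 3.6 = 32750

32750 kW


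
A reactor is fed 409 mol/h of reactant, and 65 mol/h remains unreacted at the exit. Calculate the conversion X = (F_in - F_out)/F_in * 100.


X = (F_in - F_out) / F_in * 100
Moles reacted = 409 - 65 = 344
X = 344 / 409 * 100
= 0.8411 * 100
= 84.11 %

84.11 %


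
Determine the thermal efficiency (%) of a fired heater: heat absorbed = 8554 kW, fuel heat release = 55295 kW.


Furnace efficiency = Q_absorbed / Q_fuel * 100
= 8554 / 55295 * 100 = 15.47

15.47 %


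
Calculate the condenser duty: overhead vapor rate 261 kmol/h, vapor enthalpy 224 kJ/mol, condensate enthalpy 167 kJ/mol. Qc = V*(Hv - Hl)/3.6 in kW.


Qc = 261 * (224 - 167) / 3.6 = 261 * 57 / 3.6 = 4132

4132 kW


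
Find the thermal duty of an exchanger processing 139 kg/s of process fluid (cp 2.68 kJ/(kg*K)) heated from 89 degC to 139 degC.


Q = m_dot * cp * delta_T
delta_T = 139 - 89 = 50 K
Q = 139 * 2.68 * 50
= 372.52 * 50
= 18626 kW

18626 kW


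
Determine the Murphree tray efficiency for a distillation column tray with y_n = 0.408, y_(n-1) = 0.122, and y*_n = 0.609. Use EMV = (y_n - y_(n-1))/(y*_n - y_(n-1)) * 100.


Murphree vapor efficiency: EMV = (y_n - y_(n-1)) / (y*_n - y_(n-1)) * 100
EMV = (0.408 - 0.122) / (0.609 - 0.122) * 100 = 0.286 / 0.487 * 100 = 58.73

58.73 %


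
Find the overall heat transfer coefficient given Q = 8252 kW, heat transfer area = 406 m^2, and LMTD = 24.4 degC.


From Q = U*A*LMTD, U = Q / (A * LMTD)
U = 8252 / (406 * 24.4) = 8252 / 9906.4 = 0.8330

0.8330 kW/(m^2*K)


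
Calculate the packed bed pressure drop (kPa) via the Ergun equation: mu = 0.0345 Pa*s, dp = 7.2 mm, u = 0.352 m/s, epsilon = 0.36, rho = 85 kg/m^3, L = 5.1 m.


dp = 7.2 mm = 0.0072 m
Viscous term = 150*0.0345*0.352*(1-0.36)^2 / (0.0072^2*0.36^3) = 308490
Inertial term = 1.75*85*0.352^2*(1-0.36) / (0.0072*0.36^3) = 35114.2
dP/L = 308490 + 35114.2 = 343604 Pa/m
dP = 343604 * 5.1 / 1000 = 1752 kPa

1752 kPa


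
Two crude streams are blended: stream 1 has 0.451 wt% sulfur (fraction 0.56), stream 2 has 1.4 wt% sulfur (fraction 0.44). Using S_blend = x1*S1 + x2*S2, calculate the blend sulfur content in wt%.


Linear sulfur blending: S_blend = x1*S1 + x2*S2
Contribution 1: 0.56 * 0.451 = 0.25256 wt%
Contribution 2: 0.44 * 1.4 = 0.616 wt%
S_blend = 0.25256 + 0.616 = 0.86856

0.86856 wt%


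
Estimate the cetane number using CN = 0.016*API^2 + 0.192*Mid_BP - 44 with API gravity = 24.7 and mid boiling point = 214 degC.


CN = 0.016 * 24.7^2 + 0.192 * 214 - 44
CN = 9.76144 + 41.088 - 44 = 6.84944

6.84944


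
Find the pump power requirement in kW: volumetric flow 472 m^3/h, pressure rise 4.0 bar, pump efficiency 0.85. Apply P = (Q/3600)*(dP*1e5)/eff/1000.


Q = 472 / 3600 = 0.131111 m^3/s
P = 0.131111 * (4.0 * 1e5) / 0.85 / 1000 = 61.70

61.70 kW


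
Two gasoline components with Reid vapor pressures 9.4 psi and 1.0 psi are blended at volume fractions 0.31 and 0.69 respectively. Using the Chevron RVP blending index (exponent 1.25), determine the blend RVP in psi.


Chevron index: RVP_blend = (sum xi*RVPi^1.25)^(1/1.25)
RVP^1.25 terms: 0.31 * 9.4^1.25 + 0.69 * 1.0^1.25 = 5.79236
RVP_blend = 5.79236^(1/1.25) = 4.076

4.076 psi


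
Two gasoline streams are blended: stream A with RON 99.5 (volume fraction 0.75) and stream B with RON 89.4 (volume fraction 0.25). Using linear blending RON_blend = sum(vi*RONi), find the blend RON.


Linear blending: RON_blend = sum(vi * RONi)
Contribution 1: 0.75 * 99.5 = 74.625
Contribution 2: 0.25 * 89.4 = 22.35
RON_blend = 74.625 + 22.35 = 96.975

96.975


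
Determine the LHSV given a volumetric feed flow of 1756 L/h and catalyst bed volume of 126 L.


LHSV = volumetric feed rate / catalyst volume
= 1756 L/h / 126 L
= 13.94 h^-1

13.94 h^-1


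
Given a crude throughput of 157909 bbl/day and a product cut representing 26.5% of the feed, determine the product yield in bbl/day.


Crude throughput = 157909 bbl/day
Fraction yield = 26.5%
yield = throughput * fraction / 100
yield = 157909 * 26.5 / 100 = 41845.885

41845.885 bbl/day


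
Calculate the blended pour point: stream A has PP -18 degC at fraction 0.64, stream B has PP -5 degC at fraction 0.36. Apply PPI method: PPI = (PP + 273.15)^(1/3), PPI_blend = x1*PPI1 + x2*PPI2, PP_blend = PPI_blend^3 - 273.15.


PPI_1 = (-18 + 273.15)^(1/3) = 6.342569
PPI_2 = (-5 + 273.15)^(1/3) = 6.448508
PPI_blend = 0.64 * 6.342569 + 0.36 * 6.448508 = 6.380707
PP_blend = 6.380707^3 - 273.15 = 259.7804 - 273.15 = -13.37

-13.37 degC


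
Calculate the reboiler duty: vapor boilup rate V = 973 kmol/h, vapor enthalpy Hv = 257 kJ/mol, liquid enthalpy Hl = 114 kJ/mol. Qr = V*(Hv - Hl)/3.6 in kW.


Qr = 973 * (257 - 114) / 3.6 = 973 * 143 / 3.6 = 38650

38650 kW


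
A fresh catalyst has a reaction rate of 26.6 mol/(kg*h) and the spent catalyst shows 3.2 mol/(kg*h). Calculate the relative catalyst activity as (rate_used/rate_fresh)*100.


Activity (%) = (rate_used / rate_fresh) * 100
rate_used = 3.2, rate_fresh = 26.6
= (3.2 / 26.6) * 100
= 0.1203 * 100 = 12.03

12.03 %


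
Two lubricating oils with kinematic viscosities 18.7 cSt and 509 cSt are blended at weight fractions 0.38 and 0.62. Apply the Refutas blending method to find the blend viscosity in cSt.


Refutas method: VBN_i = 14.534*ln(ln(visc_i + 0.8)) + 10.975, blended linearly by mass fraction; since VBN is linear in VBI_i = ln(ln(visc_i + 0.8)) and the fractions sum to 1, blend VBI directly: visc = exp(exp(VBI_blend)) - 0.8
VBI_1 = ln(ln(18.7 + 0.8)) = 1.0887
VBI_2 = ln(ln(509 + 0.8)) = 1.83002
VBI_blend = 0.38 * 1.0887 + 0.62 * 1.83002 = 1.54832
visc_blend = exp(exp(1.54832)) - 0.8 = 109.5

109.5 cSt


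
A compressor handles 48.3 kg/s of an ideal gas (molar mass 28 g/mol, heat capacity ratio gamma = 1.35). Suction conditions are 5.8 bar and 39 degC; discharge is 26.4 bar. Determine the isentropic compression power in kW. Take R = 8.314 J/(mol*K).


Isentropic work: W = m*(gamma/(gamma-1))*(R*T1/MW)*((P2/P1)^((gamma-1)/gamma) - 1)
T1 = 39 + 273.15 = 312.15 K
Pressure ratio = 26.4 / 5.8 = 4.55172
Exponent = (1.35 - 1)/1.35 = 0.259259
(P2/P1)^exp - 1 = 4.55172^0.259259 - 1 = 0.481283
W = 48.3 * 1.35 / 0.35 * 8.314 * 312.15 / 28 * 0.481283 = 8311

8311 kW


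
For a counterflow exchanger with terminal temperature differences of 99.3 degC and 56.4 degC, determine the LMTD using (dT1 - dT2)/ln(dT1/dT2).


LMTD = (dT1 - dT2) / ln(dT1/dT2)
= (99.3 - 56.4) / ln(99.3 / 56.4) = 42.9 / 0.565676 = 75.84

75.84 degC


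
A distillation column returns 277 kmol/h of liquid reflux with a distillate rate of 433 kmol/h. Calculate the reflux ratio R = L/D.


Reflux ratio definition: R = L / D (liquid returned / distillate withdrawn)
L = 277 kmol/h, D = 433 kmol/h
R = 277 / 433 = 0.6397

0.6397


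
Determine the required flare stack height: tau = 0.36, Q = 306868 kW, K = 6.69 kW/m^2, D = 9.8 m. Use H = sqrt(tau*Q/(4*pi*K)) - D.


tau*Q/(4*pi*K) = 0.36 * 306868 / (4 * pi * 6.69) = 1314.07
sqrt(1314.07) = 36.2501
H = 36.2501 - 9.8 = 26.45

26.45 m


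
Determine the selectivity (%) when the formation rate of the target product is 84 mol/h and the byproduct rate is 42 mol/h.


Selectivity = desired / (desired + undesired) * 100
Total products = 84 + 42 = 126 mol/h
S = 84 / 126 * 100
= 0.6667 * 100
= 66.67 %

66.67 %


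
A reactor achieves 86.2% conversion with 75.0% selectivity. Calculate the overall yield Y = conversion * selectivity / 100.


Overall yield = conversion (%) * selectivity (%) / 100
Conversion = 86.2%, Selectivity = 75.0%
Y = 86.2 * 75.0 / 100
= 64.65 %

64.65 %


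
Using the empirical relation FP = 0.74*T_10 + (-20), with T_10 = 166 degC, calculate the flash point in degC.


FP = 0.74 * 166 + (-20) = 102.84

102.84 degC


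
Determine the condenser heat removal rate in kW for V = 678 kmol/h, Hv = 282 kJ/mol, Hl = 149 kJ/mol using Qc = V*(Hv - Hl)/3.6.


Qc = 678 * (282 - 149) / 3.6 = 678 * 133 / 3.6 = 25050

25050 kW


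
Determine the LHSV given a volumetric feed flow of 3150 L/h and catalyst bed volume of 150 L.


LHSV = volumetric feed rate / catalyst volume
= 3150 L/h / 150 L
= 21.00 h^-1

21.00 h^-1


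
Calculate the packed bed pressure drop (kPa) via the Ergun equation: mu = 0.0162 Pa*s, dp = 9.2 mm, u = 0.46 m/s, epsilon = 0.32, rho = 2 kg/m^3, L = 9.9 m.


dp = 9.2 mm = 0.0092 m
Viscous term = 150*0.0162*0.46*(1-0.32)^2 / (0.0092^2*0.32^3) = 186362
Inertial term = 1.75*2*0.46^2*(1-0.32) / (0.0092*0.32^3) = 1670.53
dP/L = 186362 + 1670.53 = 188033 Pa/m
dP = 188033 * 9.9 / 1000 = 1862 kPa

1862 kPa


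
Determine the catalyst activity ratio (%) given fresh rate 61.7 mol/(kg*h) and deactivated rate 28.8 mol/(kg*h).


Activity (%) = (rate_used / rate_fresh) * 100
rate_used = 28.8, rate_fresh = 61.7
= (28.8 / 61.7) * 100
= 0.4668 * 100 = 46.68

46.68 %


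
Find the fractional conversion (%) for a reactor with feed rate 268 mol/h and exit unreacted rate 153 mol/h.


X = (F_in - F_out) / F_in * 100
Moles reacted = 268 - 153 = 115
X = 115 / 268 * 100
= 0.4291 * 100
= 42.91 %

42.91 %


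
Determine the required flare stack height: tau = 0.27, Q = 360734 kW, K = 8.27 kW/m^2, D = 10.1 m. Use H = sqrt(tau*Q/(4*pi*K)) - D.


tau*Q/(4*pi*K) = 0.27 * 360734 / (4 * pi * 8.27) = 937.207
sqrt(937.207) = 30.6138
H = 30.6138 - 10.1 = 20.51

20.51 m


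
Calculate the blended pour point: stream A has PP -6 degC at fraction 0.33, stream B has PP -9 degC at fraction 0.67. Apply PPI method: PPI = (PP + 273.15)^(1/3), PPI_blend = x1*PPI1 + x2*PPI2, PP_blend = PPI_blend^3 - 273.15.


PPI_1 = (-6 + 273.15)^(1/3) = 6.440482
PPI_2 = (-9 + 273.15)^(1/3) = 6.416283
PPI_blend = 0.33 * 6.440482 + 0.67 * 6.416283 = 6.424269
PP_blend = 6.424269^3 - 273.15 = 265.1375 - 273.15 = -8.01

-8.01 degC


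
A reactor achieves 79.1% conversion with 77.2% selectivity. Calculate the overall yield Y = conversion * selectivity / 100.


Overall yield = conversion (%) * selectivity (%) / 100
Conversion = 79.1%, Selectivity = 77.2%
Y = 79.1 * 77.2 / 100
= 61.0652 %

61.0652 %


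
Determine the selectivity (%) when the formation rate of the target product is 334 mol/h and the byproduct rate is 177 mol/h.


Selectivity = desired / (desired + undesired) * 100
Total products = 334 + 177 = 511 mol/h
S = 334 / 511 * 100
= 0.6536 * 100
= 65.36 %

65.36 %


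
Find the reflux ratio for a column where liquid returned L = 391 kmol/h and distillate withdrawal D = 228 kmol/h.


Reflux ratio definition: R = L / D (liquid returned / distillate withdrawn)
L = 391 kmol/h, D = 228 kmol/h
R = 391 / 228 = 1.715

1.715


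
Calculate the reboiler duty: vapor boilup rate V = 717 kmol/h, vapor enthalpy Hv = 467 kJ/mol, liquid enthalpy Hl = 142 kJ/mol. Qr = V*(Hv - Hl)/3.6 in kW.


Qr = 717 * (467 - 142) / 3.6 = 717 * 325 / 3.6 = 64730

64730 kW


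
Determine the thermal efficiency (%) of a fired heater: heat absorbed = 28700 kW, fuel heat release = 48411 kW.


Furnace efficiency = Q_absorbed / Q_fuel * 100
= 28700 / 48411 * 100 = 59.28

59.28 %


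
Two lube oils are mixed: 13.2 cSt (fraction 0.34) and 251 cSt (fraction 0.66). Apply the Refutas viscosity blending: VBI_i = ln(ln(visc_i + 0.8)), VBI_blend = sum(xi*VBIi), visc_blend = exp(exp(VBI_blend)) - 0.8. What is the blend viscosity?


Refutas method: VBN_i = 14.534*ln(ln(visc_i + 0.8)) + 10.975, blended linearly by mass fraction; since VBN is linear in VBI_i = ln(ln(visc_i + 0.8)) and the fractions sum to 1, blend VBI directly: visc = exp(exp(VBI_blend)) - 0.8
VBI_1 = ln(ln(13.2 + 0.8)) = 0.970422
VBI_2 = ln(ln(251 + 0.8)) = 1.70994
VBI_blend = 0.34 * 0.970422 + 0.66 * 1.70994 = 1.4585
visc_blend = exp(exp(1.4585)) - 0.8 = 72.86

72.86 cSt


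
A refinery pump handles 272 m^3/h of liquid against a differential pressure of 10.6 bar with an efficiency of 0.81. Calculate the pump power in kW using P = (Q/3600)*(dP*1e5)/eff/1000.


Q = 272 / 3600 = 0.0755556 m^3/s
P = 0.0755556 * (10.6 * 1e5) / 0.81 / 1000 = 98.88

98.88 kW


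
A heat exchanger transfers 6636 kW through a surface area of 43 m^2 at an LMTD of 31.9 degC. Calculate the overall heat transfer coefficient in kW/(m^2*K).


From Q = U*A*LMTD, U = Q / (A * LMTD)
U = 6636 / (43 * 31.9) = 6636 / 1371.7 = 4.838

4.838 kW/(m^2*K)


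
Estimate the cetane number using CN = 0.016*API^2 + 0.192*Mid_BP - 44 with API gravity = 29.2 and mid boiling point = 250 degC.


CN = 0.016 * 29.2^2 + 0.192 * 250 - 44
CN = 13.64224 + 48 - 44 = 17.64224

17.64224


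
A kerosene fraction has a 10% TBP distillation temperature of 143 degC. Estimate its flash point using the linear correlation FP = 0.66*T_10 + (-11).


FP = 0.66 * 143 + (-11) = 83.38

83.38 degC


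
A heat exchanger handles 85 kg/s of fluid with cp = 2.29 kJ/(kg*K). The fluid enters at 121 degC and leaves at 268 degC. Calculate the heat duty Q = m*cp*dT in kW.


Q = m_dot * cp * delta_T
delta_T = 268 - 121 = 147 K
Q = 85 * 2.29 * 147
= 194.65 * 147
= 28613.55 kW

28613.55 kW


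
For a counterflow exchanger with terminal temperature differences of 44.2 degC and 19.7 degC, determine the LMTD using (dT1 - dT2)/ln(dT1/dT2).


LMTD = (dT1 - dT2) / ln(dT1/dT2)
= (44.2 - 19.7) / ln(44.2 / 19.7) = 24.5 / 0.808106 = 30.32

30.32 degC


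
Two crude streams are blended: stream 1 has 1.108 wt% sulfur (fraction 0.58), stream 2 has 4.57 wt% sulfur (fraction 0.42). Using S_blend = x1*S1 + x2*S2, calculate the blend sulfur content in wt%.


Linear sulfur blending: S_blend = x1*S1 + x2*S2
Contribution 1: 0.58 * 1.108 = 0.64264 wt%
Contribution 2: 0.42 * 4.57 = 1.9194 wt%
S_blend = 0.64264 + 1.9194 = 2.56204

2.56204 wt%


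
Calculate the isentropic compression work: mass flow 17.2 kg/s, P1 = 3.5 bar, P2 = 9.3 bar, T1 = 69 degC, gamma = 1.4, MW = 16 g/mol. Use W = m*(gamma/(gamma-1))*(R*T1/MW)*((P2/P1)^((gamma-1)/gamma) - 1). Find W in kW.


Isentropic work: W = m*(gamma/(gamma-1))*(R*T1/MW)*((P2/P1)^((gamma-1)/gamma) - 1)
T1 = 69 + 273.15 = 342.15 K
Pressure ratio = 9.3 / 3.5 = 2.65714
Exponent = (1.4 - 1)/1.4 = 0.285714
(P2/P1)^exp - 1 = 2.65714^0.285714 - 1 = 0.32209
W = 17.2 * 1.4 / 0.4 * 8.314 * 342.15 / 16 * 0.32209 = 3447

3447 kW


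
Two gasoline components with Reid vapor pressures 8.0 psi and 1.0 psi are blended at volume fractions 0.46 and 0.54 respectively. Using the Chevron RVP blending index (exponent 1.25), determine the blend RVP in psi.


Chevron index: RVP_blend = (sum xi*RVPi^1.25)^(1/1.25)
RVP^1.25 terms: 0.46 * 8.0^1.25 + 0.54 * 1.0^1.25 = 6.729
RVP_blend = 6.729^(1/1.25) = 4.596

4.596 psi


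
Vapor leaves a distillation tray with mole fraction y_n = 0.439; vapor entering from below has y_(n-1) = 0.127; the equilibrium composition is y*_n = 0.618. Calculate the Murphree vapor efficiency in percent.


Murphree vapor efficiency: EMV = (y_n - y_(n-1)) / (y*_n - y_(n-1)) * 100
EMV = (0.439 - 0.127) / (0.618 - 0.127) * 100 = 0.312 / 0.491 * 100 = 63.54

63.54 %


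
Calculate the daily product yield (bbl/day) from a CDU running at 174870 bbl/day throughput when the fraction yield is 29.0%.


Crude throughput = 174870 bbl/day
Fraction yield = 29.0%
yield = throughput * fraction / 100
yield = 174870 * 29.0 / 100 = 50712.3

50712.3 bbl/day


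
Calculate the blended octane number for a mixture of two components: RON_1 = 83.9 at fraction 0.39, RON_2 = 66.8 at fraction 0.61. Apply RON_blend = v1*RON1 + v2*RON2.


Linear blending: RON_blend = sum(vi * RONi)
Contribution 1: 0.39 * 83.9 = 32.721
Contribution 2: 0.61 * 66.8 = 40.748
RON_blend = 32.721 + 40.748 = 73.469

73.469


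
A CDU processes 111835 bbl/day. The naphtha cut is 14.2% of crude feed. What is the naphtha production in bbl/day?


Crude throughput = 111835 bbl/day
Fraction yield = 14.2%
yield = throughput * fraction / 100
yield = 111835 * 14.2 / 100 = 15880.57

15880.57 bbl/day


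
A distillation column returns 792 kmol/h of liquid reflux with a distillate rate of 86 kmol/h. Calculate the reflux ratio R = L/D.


Reflux ratio definition: R = L / D (liquid returned / distillate withdrawn)
L = 792 kmol/h, D = 86 kmol/h
R = 792 / 86 = 9.209

9.209


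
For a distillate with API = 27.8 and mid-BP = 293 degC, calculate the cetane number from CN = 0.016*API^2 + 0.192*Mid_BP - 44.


CN = 0.016 * 27.8^2 + 0.192 * 293 - 44
CN = 12.36544 + 56.256 - 44 = 24.62144

24.62144


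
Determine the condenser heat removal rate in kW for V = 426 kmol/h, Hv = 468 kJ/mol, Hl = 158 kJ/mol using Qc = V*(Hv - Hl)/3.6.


Qc = 426 * (468 - 158) / 3.6 = 426 * 310 / 3.6 = 36680

36680 kW


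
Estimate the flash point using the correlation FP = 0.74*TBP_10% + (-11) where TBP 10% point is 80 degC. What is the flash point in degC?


FP = 0.74 * 80 + (-11) = 48.2

48.2 degC


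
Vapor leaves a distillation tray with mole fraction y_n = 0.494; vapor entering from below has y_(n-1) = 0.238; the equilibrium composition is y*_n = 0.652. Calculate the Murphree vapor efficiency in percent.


Murphree vapor efficiency: EMV = (y_n - y_(n-1)) / (y*_n - y_(n-1)) * 100
EMV = (0.494 - 0.238) / (0.652 - 0.238) * 100 = 0.256 / 0.414 * 100 = 61.84

61.84 %


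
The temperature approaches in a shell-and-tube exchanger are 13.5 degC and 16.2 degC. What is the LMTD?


LMTD = (dT1 - dT2) / ln(dT1/dT2)
= (13.5 - 16.2) / ln(13.5 / 16.2) = -2.7 / -0.182322 = 14.81

14.81 degC


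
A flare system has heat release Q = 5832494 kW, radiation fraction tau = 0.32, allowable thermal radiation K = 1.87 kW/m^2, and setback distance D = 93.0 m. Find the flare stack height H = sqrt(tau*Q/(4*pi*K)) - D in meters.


tau*Q/(4*pi*K) = 0.32 * 5832494 / (4 * pi * 1.87) = 79424.2
sqrt(79424.2) = 281.823
H = 281.823 - 93.0 = 188.8

188.8 m


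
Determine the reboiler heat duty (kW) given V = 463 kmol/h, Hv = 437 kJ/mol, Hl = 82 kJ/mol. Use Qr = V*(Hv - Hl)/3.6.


Qr = 463 * (437 - 82) / 3.6 = 463 * 355 / 3.6 = 45660

45660 kW


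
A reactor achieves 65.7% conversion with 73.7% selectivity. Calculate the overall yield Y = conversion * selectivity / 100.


Overall yield = conversion (%) * selectivity (%) / 100
Conversion = 65.7%, Selectivity = 73.7%
Y = 65.7 * 73.7 / 100
= 48.4209 %

48.4209 %


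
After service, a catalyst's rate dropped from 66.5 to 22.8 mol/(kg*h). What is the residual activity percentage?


Activity (%) = (rate_used / rate_fresh) * 100
rate_used = 22.8, rate_fresh = 66.5
= (22.8 / 66.5) * 100
= 0.3429 * 100 = 34.29

34.29 %


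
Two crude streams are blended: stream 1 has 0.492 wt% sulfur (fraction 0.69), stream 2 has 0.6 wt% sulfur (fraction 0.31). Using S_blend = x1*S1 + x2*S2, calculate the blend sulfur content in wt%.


Linear sulfur blending: S_blend = x1*S1 + x2*S2
Contribution 1: 0.69 * 0.492 = 0.33948 wt%
Contribution 2: 0.31 * 0.6 = 0.186 wt%
S_blend = 0.33948 + 0.186 = 0.52548

0.52548 wt%


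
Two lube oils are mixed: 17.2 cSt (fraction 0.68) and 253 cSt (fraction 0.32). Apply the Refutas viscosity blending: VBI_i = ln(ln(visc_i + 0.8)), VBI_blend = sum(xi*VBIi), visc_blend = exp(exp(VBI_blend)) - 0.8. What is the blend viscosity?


Refutas method: VBN_i = 14.534*ln(ln(visc_i + 0.8)) + 10.975, blended linearly by mass fraction; since VBN is linear in VBI_i = ln(ln(visc_i + 0.8)) and the fractions sum to 1, blend VBI directly: visc = exp(exp(VBI_blend)) - 0.8
VBI_1 = ln(ln(17.2 + 0.8)) = 1.06139
VBI_2 = ln(ln(253 + 0.8)) = 1.71137
VBI_blend = 0.68 * 1.06139 + 0.32 * 1.71137 = 1.26938
visc_blend = exp(exp(1.26938)) - 0.8 = 34.32

34.32 cSt


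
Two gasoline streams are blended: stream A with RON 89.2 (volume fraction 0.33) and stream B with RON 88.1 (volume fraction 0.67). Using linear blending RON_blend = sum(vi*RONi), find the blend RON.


Linear blending: RON_blend = sum(vi * RONi)
Contribution 1: 0.33 * 89.2 = 29.436
Contribution 2: 0.67 * 88.1 = 59.027
RON_blend = 29.436 + 59.027 = 88.463

88.463


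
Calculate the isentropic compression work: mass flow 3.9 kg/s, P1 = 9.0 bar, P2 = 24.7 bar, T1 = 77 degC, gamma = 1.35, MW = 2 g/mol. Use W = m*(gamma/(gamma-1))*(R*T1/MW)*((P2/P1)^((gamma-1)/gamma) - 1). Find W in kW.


Isentropic work: W = m*(gamma/(gamma-1))*(R*T1/MW)*((P2/P1)^((gamma-1)/gamma) - 1)
T1 = 77 + 273.15 = 350.15 K
Pressure ratio = 24.7 / 9.0 = 2.74444
Exponent = (1.35 - 1)/1.35 = 0.259259
(P2/P1)^exp - 1 = 2.74444^0.259259 - 1 = 0.299191
W = 3.9 * 1.35 / 0.35 * 8.314 * 350.15 / 2 * 0.299191 = 6551

6551 kW


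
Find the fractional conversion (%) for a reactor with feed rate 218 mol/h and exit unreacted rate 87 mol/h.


X = (F_in - F_out) / F_in * 100
Moles reacted = 218 - 87 = 131
X = 131 / 218 * 100
= 0.6009 * 100
= 60.09 %

60.09 %


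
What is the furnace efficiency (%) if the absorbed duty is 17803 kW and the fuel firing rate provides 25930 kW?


Furnace efficiency = Q_absorbed / Q_fuel * 100
= 17803 / 25930 * 100 = 68.66

68.66 %


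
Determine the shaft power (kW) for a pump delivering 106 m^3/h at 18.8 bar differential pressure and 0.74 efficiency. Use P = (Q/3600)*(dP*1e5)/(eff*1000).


Q = 106 / 3600 = 0.0294444 m^3/s
P = 0.0294444 * (18.8 * 1e5) / 0.74 / 1000 = 74.80

74.80 kW


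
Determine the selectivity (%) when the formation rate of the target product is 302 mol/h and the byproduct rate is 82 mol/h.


Selectivity = desired / (desired + undesired) * 100
Total products = 302 + 82 = 384 mol/h
S = 302 / 384 * 100
= 0.7865 * 100
= 78.65 %

78.65 %


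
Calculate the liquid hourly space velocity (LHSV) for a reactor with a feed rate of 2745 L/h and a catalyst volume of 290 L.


LHSV = volumetric feed rate / catalyst volume
= 2745 L/h / 290 L
= 9.466 h^-1

9.466 h^-1


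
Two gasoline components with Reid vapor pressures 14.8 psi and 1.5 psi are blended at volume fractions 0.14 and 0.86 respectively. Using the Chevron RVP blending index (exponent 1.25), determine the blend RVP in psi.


Chevron index: RVP_blend = (sum xi*RVPi^1.25)^(1/1.25)
RVP^1.25 terms: 0.14 * 14.8^1.25 + 0.86 * 1.5^1.25 = 5.49163
RVP_blend = 5.49163^(1/1.25) = 3.906

3.906 psi


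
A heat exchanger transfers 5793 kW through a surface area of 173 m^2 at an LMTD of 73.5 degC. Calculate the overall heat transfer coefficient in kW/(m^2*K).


From Q = U*A*LMTD, U = Q / (A * LMTD)
U = 5793 / (173 * 73.5) = 5793 / 12715.5 = 0.4556

0.4556 kW/(m^2*K)


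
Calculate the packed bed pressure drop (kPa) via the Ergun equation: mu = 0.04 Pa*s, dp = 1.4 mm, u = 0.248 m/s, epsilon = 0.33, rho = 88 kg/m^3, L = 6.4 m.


dp = 1.4 mm = 0.0014 m
Viscous term = 150*0.04*0.248*(1-0.33)^2 / (0.0014^2*0.33^3) = 9483190
Inertial term = 1.75*88*0.248^2*(1-0.33) / (0.0014*0.33^3) = 126133
dP/L = 9483190 + 126133 = 9609320 Pa/m
dP = 9609320 * 6.4 / 1000 = 61500 kPa

61500 kPa


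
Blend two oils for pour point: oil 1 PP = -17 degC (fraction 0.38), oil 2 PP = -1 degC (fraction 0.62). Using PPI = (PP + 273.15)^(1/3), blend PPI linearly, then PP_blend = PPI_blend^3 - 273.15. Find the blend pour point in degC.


PPI_1 = (-17 + 273.15)^(1/3) = 6.350844
PPI_2 = (-1 + 273.15)^(1/3) = 6.480414
PPI_blend = 0.38 * 6.350844 + 0.62 * 6.480414 = 6.431177
PP_blend = 6.431177^3 - 273.15 = 265.9937 - 273.15 = -7.16

-7.16 degC


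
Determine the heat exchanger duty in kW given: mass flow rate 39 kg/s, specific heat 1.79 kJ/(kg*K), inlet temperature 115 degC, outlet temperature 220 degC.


Q = m_dot * cp * delta_T
delta_T = 220 - 115 = 105 K
Q = 39 * 1.79 * 105
= 69.81 * 105
= 7330.05 kW

7330.05 kW


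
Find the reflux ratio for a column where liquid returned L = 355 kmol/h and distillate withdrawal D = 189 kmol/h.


Reflux ratio definition: R = L / D (liquid returned / distillate withdrawn)
L = 355 kmol/h, D = 189 kmol/h
R = 355 / 189 = 1.878

1.878


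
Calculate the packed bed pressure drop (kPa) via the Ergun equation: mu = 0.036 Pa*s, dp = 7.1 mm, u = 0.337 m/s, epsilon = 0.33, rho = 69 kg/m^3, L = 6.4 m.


dp = 7.1 mm = 0.0071 m
Viscous term = 150*0.036*0.337*(1-0.33)^2 / (0.0071^2*0.33^3) = 450936
Inertial term = 1.75*69*0.337^2*(1-0.33) / (0.0071*0.33^3) = 36009.9
dP/L = 450936 + 36009.9 = 486946 Pa/m
dP = 486946 * 6.4 / 1000 = 3116 kPa

3116 kPa


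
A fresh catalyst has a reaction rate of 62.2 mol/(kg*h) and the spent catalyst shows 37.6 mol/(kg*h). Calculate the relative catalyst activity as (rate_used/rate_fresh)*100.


Activity (%) = (rate_used / rate_fresh) * 100
rate_used = 37.6, rate_fresh = 62.2
= (37.6 / 62.2) * 100
= 0.6045 * 100 = 60.45

60.45 %


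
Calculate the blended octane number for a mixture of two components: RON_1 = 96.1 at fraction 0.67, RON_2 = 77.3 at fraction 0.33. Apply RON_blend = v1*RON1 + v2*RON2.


Linear blending: RON_blend = sum(vi * RONi)
Contribution 1: 0.67 * 96.1 = 64.387
Contribution 2: 0.33 * 77.3 = 25.509
RON_blend = 64.387 + 25.509 = 89.896

89.896


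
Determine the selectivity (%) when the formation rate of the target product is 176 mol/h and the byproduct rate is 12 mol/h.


Selectivity = desired / (desired + undesired) * 100
Total products = 176 + 12 = 188 mol/h
S = 176 / 188 * 100
= 0.9362 * 100
= 93.62 %

93.62 %


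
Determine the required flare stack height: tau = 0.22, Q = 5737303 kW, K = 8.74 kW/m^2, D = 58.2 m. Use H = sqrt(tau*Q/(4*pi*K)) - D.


tau*Q/(4*pi*K) = 0.22 * 5737303 / (4 * pi * 8.74) = 11492.4
sqrt(11492.4) = 107.203
H = 107.203 - 58.2 = 49.00

49.00 m


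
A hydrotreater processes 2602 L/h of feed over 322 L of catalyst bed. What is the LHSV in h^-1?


LHSV = volumetric feed rate / catalyst volume
= 2602 L/h / 322 L
= 8.081 h^-1

8.081 h^-1


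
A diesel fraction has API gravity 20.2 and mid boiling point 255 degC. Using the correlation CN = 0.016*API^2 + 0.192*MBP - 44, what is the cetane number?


CN = 0.016 * 20.2^2 + 0.192 * 255 - 44
CN = 6.52864 + 48.96 - 44 = 11.48864

11.48864


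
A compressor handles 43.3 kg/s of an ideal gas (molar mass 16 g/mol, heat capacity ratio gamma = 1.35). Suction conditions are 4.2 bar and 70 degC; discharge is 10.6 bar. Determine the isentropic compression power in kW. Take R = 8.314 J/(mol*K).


Isentropic work: W = m*(gamma/(gamma-1))*(R*T1/MW)*((P2/P1)^((gamma-1)/gamma) - 1)
T1 = 70 + 273.15 = 343.15 K
Pressure ratio = 10.6 / 4.2 = 2.52381
Exponent = (1.35 - 1)/1.35 = 0.259259
(P2/P1)^exp - 1 = 2.52381^0.259259 - 1 = 0.271267
W = 43.3 * 1.35 / 0.35 * 8.314 * 343.15 / 16 * 0.271267 = 8078

8078 kW


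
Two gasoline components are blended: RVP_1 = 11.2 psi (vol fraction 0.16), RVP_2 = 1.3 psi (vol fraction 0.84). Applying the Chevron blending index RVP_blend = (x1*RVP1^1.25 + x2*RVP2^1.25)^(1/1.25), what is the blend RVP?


Chevron index: RVP_blend = (sum xi*RVPi^1.25)^(1/1.25)
RVP^1.25 terms: 0.16 * 11.2^1.25 + 0.84 * 1.3^1.25 = 4.44428
RVP_blend = 4.44428^(1/1.25) = 3.298

3.298 psi


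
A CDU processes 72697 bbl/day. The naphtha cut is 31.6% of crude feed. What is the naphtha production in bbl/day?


Crude throughput = 72697 bbl/day
Fraction yield = 31.6%
yield = throughput * fraction / 100
yield = 72697 * 31.6 / 100 = 22972.252

22972.252 bbl/day


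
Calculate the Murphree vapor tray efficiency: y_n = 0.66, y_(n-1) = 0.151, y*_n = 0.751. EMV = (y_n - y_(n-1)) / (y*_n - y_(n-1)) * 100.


Murphree vapor efficiency: EMV = (y_n - y_(n-1)) / (y*_n - y_(n-1)) * 100
EMV = (0.66 - 0.151) / (0.751 - 0.151) * 100 = 0.509 / 0.6 * 100 = 84.83

84.83 %


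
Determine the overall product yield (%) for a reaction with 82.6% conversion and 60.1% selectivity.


Overall yield = conversion (%) * selectivity (%) / 100
Conversion = 82.6%, Selectivity = 60.1%
Y = 82.6 * 60.1 / 100
= 49.6426 %

49.6426 %


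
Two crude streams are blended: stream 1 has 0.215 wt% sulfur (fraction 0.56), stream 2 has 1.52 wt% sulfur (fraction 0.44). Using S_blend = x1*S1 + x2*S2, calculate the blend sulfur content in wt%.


Linear sulfur blending: S_blend = x1*S1 + x2*S2
Contribution 1: 0.56 * 0.215 = 0.1204 wt%
Contribution 2: 0.44 * 1.52 = 0.6688 wt%
S_blend = 0.1204 + 0.6688 = 0.7892

0.7892 wt%


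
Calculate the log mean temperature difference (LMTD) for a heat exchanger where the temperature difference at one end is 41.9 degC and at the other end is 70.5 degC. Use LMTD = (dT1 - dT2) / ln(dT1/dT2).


LMTD = (dT1 - dT2) / ln(dT1/dT2)
= (41.9 - 70.5) / ln(41.9 / 70.5) = -28.6 / -0.520327 = 54.97

54.97 degC


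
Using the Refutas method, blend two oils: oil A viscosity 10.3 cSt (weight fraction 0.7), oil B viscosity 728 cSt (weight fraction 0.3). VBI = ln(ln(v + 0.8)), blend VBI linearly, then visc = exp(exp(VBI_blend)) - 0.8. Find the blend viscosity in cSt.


Refutas method: VBN_i = 14.534*ln(ln(visc_i + 0.8)) + 10.975, blended linearly by mass fraction; since VBN is linear in VBI_i = ln(ln(visc_i + 0.8)) and the fractions sum to 1, blend VBI directly: visc = exp(exp(VBI_blend)) - 0.8
VBI_1 = ln(ln(10.3 + 0.8)) = 0.878358
VBI_2 = ln(ln(728 + 0.8)) = 1.88577
VBI_blend = 0.7 * 0.878358 + 0.3 * 1.88577 = 1.18058
visc_blend = exp(exp(1.18058)) - 0.8 = 25.15

25.15 cSt
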